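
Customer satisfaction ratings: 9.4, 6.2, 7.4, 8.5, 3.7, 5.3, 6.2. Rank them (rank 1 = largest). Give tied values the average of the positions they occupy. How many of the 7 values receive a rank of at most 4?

Sorted (descending): 9.4, 8.5, 7.4, 6.2, 6.2, 5.3, 3.7
The 2 values of 6.2 occupy positions 4–5 → average rank (4+5)/2 = 4.5.
Ranks ≤ 4: {1, 2, 3} → 3 values.

3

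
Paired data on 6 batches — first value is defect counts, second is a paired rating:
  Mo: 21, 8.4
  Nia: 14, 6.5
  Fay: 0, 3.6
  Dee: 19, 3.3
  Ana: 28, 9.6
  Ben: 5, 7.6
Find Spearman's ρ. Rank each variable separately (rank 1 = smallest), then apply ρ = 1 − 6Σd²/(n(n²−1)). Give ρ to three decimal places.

0.600

Ranks of variable 1: 5, 3, 1, 4, 6, 2
Ranks of variable 2: 5, 3, 2, 1, 6, 4
d = r₁ − r₂: 0, 0, -1, 3, 0, -2
d²: 0, 0, 1, 9, 0, 4; Σd² = 14
ρ = 1 − 6·14/(6·35) = 1 − 84/210 = 0.600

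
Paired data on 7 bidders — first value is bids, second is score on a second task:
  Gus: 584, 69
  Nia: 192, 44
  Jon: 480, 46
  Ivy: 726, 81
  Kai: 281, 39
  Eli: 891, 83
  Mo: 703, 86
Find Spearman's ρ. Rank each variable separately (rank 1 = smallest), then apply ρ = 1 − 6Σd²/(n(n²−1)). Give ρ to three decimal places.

Ranks of variable 1: 4, 1, 3, 6, 2, 7, 5
Ranks of variable 2: 4, 2, 3, 5, 1, 6, 7
d = r₁ − r₂: 0, -1, 0, 1, 1, 1, -2
d²: 0, 1, 0, 1, 1, 1, 4; Σd² = 8
ρ = 1 − 6·8/(7·48) = 1 − 48/336 = 0.857

0.857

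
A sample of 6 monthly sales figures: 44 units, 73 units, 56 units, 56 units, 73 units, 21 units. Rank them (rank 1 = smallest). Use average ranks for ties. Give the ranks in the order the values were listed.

2, 5.5, 3.5, 3.5, 5.5, 1

Sorted (ascending): 21, 44, 56, 56, 73, 73
The 2 values of 56 occupy positions 3–4 → average rank (3+4)/2 = 3.5.
The 2 values of 73 occupy positions 5–6 → average rank (5+6)/2 = 5.5.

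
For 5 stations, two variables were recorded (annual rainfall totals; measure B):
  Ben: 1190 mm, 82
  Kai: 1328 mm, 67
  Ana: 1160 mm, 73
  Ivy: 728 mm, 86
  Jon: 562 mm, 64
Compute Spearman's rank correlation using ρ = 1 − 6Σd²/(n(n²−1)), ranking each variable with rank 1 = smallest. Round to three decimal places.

0.100

Ranks of variable 1: 4, 5, 3, 2, 1
Ranks of variable 2: 4, 2, 3, 5, 1
d = r₁ − r₂: 0, 3, 0, -3, 0
d²: 0, 9, 0, 9, 0; Σd² = 18
ρ = 1 − 6·18/(5·24) = 1 − 108/120 = 0.100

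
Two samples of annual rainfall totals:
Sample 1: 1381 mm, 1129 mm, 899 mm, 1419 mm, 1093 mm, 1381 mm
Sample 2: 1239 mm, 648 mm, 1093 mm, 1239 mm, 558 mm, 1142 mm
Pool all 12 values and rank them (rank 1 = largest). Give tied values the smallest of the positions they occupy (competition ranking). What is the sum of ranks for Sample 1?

30

Sorted (descending): 1419, 1381, 1381, 1239, 1239, 1142, 1129, 1093, 1093, 899, 648, 558
The 2 values of 1381 occupy positions 2–3 → each gets rank 2.
The 2 values of 1239 occupy positions 4–5 → each gets rank 4.
The 2 values of 1093 occupy positions 8–9 → each gets rank 8.
Sample 1 values → pooled ranks: 1381→2, 1129→7, 899→10, 1419→1, 1093→8, 1381→2
Rank sum = 2 + 7 + 10 + 1 + 8 + 2 = 30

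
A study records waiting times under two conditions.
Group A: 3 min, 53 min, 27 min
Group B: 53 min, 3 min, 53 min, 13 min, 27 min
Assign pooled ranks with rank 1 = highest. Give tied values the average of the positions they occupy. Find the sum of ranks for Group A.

14

Sorted (descending): 53, 53, 53, 27, 27, 13, 3, 3
The 3 values of 53 occupy positions 1–3 → average rank 2.
The 2 values of 27 occupy positions 4–5 → average rank (4+5)/2 = 4.5.
The 2 values of 3 occupy positions 7–8 → average rank (7+8)/2 = 7.5.
Group A values → pooled ranks: 3→7.5, 53→2, 27→4.5
Rank sum = 7.5 + 2 + 4.5 = 14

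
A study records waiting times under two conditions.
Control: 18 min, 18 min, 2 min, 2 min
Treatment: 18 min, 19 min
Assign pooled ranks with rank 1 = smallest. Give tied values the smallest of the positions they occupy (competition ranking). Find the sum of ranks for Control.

8

Sorted (ascending): 2, 2, 18, 18, 18, 19
The 2 values of 2 occupy positions 1–2 → each gets rank 1.
The 3 values of 18 occupy positions 3–5 → each gets rank 3.
Control values → pooled ranks: 18→3, 18→3, 2→1, 2→1
Rank sum = 3 + 3 + 1 + 1 = 8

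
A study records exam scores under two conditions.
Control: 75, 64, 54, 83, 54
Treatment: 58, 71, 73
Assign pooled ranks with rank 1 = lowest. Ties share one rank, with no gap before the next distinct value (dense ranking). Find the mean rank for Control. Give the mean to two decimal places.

Sorted (ascending): 54, 54, 58, 64, 71, 73, 75, 83
The 2 values of 54 share dense rank 1.
Remaining distinct values take the next consecutive integers.
Control values → pooled ranks: 75→6, 64→3, 54→1, 83→7, 54→1
Mean rank = (6 + 3 + 1 + 7 + 1) / 5 = 3.60

3.60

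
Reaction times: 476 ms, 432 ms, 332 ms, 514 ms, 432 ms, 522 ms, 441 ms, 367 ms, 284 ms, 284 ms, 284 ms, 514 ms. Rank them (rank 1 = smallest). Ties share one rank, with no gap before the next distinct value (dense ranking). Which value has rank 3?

367

Sorted (ascending): 284, 284, 284, 332, 367, 432, 432, 441, 476, 514, 514, 522
The 3 values of 284 share dense rank 1.
The 2 values of 432 share dense rank 4.
The 2 values of 514 share dense rank 7.
Remaining distinct values take the next consecutive integers.
Rank 3 → value 367.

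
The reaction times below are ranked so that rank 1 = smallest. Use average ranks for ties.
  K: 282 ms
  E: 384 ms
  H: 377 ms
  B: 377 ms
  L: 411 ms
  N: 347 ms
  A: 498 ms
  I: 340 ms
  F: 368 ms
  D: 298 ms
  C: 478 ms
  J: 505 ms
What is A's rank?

11

Sorted (ascending): 282, 298, 340, 347, 368, 377, 377, 384, 411, 478, 498, 505
The 2 values of 377 occupy positions 6–7 → average rank (6+7)/2 = 6.5.
A has value 498 ms → rank 11.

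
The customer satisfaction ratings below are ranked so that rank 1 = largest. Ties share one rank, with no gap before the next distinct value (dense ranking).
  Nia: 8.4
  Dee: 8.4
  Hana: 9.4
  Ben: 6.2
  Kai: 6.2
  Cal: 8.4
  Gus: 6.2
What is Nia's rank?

Sorted (descending): 9.4, 8.4, 8.4, 8.4, 6.2, 6.2, 6.2
The 3 values of 8.4 share dense rank 2.
The 3 values of 6.2 share dense rank 3.
Remaining distinct values take the next consecutive integers.
Nia has value 8.4 → rank 2.

2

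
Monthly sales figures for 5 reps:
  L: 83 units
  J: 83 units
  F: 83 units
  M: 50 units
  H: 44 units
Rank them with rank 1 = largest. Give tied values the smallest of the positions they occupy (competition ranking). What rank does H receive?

5

Sorted (descending): 83, 83, 83, 50, 44
The 3 values of 83 occupy positions 1–3 → each gets rank 1.
H has value 44 units → rank 5.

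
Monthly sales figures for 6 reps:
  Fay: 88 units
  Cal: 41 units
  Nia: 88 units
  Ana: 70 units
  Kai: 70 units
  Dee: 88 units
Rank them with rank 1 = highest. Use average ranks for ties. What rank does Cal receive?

Sorted (descending): 88, 88, 88, 70, 70, 41
The 3 values of 88 occupy positions 1–3 → average rank 2.
The 2 values of 70 occupy positions 4–5 → average rank (4+5)/2 = 4.5.
Cal has value 41 units → rank 6.

6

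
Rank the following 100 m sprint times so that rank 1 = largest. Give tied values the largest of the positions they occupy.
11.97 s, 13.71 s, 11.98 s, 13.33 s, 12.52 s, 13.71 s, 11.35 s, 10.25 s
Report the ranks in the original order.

6, 2, 5, 3, 4, 2, 7, 8

Sorted (descending): 13.71, 13.71, 13.33, 12.52, 11.98, 11.97, 11.35, 10.25
The 2 values of 13.71 occupy positions 1–2 → each gets rank 2.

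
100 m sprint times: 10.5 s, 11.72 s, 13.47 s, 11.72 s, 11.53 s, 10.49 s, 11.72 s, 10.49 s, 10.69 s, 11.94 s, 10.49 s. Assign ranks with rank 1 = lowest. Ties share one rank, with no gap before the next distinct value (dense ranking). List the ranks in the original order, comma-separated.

2, 5, 7, 5, 4, 1, 5, 1, 3, 6, 1

Sorted (ascending): 10.49, 10.49, 10.49, 10.5, 10.69, 11.53, 11.72, 11.72, 11.72, 11.94, 13.47
The 3 values of 10.49 share dense rank 1.
The 3 values of 11.72 share dense rank 5.
Remaining distinct values take the next consecutive integers.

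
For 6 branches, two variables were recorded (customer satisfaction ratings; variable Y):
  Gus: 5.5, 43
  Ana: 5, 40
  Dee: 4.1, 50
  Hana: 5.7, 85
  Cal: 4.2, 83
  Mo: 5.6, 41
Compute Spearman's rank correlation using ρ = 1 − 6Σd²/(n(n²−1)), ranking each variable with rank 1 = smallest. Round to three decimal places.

0.086

Ranks of variable 1: 4, 3, 1, 6, 2, 5
Ranks of variable 2: 3, 1, 4, 6, 5, 2
d = r₁ − r₂: 1, 2, -3, 0, -3, 3
d²: 1, 4, 9, 0, 9, 9; Σd² = 32
ρ = 1 − 6·32/(6·35) = 1 − 192/210 = 0.086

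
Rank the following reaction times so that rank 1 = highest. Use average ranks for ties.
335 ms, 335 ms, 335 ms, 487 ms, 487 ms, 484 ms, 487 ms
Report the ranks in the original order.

6, 6, 6, 2, 2, 4, 2

Sorted (descending): 487, 487, 487, 484, 335, 335, 335
The 3 values of 487 occupy positions 1–3 → average rank 2.
The 3 values of 335 occupy positions 5–7 → average rank 6.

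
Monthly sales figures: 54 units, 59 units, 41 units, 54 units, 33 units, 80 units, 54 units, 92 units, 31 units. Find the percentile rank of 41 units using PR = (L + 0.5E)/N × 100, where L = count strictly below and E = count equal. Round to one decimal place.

N = 9.
Strictly below 41: 2. Equal to 41: 1.
PR = (2 + 0.5·1)/9 × 100 = 27.8

27.8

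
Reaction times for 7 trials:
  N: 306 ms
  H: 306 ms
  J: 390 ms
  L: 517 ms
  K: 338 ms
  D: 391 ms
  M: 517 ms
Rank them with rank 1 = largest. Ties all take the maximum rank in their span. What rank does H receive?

Sorted (descending): 517, 517, 391, 390, 338, 306, 306
The 2 values of 517 occupy positions 1–2 → each gets rank 2.
The 2 values of 306 occupy positions 6–7 → each gets rank 7.
H has value 306 ms → rank 7.

7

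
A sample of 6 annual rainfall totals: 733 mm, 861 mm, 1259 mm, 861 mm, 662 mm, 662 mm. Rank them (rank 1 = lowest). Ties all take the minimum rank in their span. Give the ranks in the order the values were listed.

3, 4, 6, 4, 1, 1

Sorted (ascending): 662, 662, 733, 861, 861, 1259
The 2 values of 662 occupy positions 1–2 → each gets rank 1.
The 2 values of 861 occupy positions 4–5 → each gets rank 4.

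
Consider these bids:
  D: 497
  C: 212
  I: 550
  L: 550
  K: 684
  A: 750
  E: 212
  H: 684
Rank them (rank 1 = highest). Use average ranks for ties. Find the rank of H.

Sorted (descending): 750, 684, 684, 550, 550, 497, 212, 212
The 2 values of 684 occupy positions 2–3 → average rank (2+3)/2 = 2.5.
The 2 values of 550 occupy positions 4–5 → average rank (4+5)/2 = 4.5.
The 2 values of 212 occupy positions 7–8 → average rank (7+8)/2 = 7.5.
H has value 684 → rank 2.5.

2.5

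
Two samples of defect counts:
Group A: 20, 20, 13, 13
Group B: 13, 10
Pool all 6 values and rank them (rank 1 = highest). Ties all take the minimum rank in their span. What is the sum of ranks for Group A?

Sorted (descending): 20, 20, 13, 13, 13, 10
The 2 values of 20 occupy positions 1–2 → each gets rank 1.
The 3 values of 13 occupy positions 3–5 → each gets rank 3.
Group A values → pooled ranks: 20→1, 20→1, 13→3, 13→3
Rank sum = 1 + 1 + 3 + 3 = 8

8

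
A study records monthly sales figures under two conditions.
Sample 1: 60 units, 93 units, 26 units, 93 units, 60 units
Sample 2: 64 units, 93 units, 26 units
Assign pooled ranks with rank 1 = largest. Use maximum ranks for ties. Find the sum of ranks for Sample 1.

26

Sorted (descending): 93, 93, 93, 64, 60, 60, 26, 26
The 3 values of 93 occupy positions 1–3 → each gets rank 3.
The 2 values of 60 occupy positions 5–6 → each gets rank 6.
The 2 values of 26 occupy positions 7–8 → each gets rank 8.
Sample 1 values → pooled ranks: 60→6, 93→3, 26→8, 93→3, 60→6
Rank sum = 6 + 3 + 8 + 3 + 6 = 26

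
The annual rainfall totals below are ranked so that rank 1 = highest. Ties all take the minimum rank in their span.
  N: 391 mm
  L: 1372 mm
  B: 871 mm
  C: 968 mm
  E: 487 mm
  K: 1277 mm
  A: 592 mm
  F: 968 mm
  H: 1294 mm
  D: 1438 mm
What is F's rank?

5

Sorted (descending): 1438, 1372, 1294, 1277, 968, 968, 871, 592, 487, 391
The 2 values of 968 occupy positions 5–6 → each gets rank 5.
F has value 968 mm → rank 5.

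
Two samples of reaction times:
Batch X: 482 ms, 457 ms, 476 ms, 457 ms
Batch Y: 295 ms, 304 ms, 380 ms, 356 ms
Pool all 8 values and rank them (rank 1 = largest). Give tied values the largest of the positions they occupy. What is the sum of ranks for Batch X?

11

Sorted (descending): 482, 476, 457, 457, 380, 356, 304, 295
The 2 values of 457 occupy positions 3–4 → each gets rank 4.
Batch X values → pooled ranks: 482→1, 457→4, 476→2, 457→4
Rank sum = 1 + 4 + 2 + 4 = 11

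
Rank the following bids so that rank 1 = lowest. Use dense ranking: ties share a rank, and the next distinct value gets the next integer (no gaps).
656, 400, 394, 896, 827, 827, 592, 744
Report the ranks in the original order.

Sorted (ascending): 394, 400, 592, 656, 744, 827, 827, 896
The 2 values of 827 share dense rank 6.
Remaining distinct values take the next consecutive integers.

4, 2, 1, 7, 6, 6, 3, 5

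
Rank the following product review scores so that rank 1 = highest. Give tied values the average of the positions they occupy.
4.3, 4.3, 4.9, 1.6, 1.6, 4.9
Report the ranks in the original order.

3.5, 3.5, 1.5, 5.5, 5.5, 1.5

Sorted (descending): 4.9, 4.9, 4.3, 4.3, 1.6, 1.6
The 2 values of 4.9 occupy positions 1–2 → average rank (1+2)/2 = 1.5.
The 2 values of 4.3 occupy positions 3–4 → average rank (3+4)/2 = 3.5.
The 2 values of 1.6 occupy positions 5–6 → average rank (5+6)/2 = 5.5.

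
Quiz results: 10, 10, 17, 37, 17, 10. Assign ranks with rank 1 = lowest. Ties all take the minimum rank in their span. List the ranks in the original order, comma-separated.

1, 1, 4, 6, 4, 1

Sorted (ascending): 10, 10, 10, 17, 17, 37
The 3 values of 10 occupy positions 1–3 → each gets rank 1.
The 2 values of 17 occupy positions 4–5 → each gets rank 4.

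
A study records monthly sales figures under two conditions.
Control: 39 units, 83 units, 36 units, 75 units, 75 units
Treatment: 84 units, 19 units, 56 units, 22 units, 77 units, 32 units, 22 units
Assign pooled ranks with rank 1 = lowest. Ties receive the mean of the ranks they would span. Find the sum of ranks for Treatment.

Sorted (ascending): 19, 22, 22, 32, 36, 39, 56, 75, 75, 77, 83, 84
The 2 values of 22 occupy positions 2–3 → average rank (2+3)/2 = 2.5.
The 2 values of 75 occupy positions 8–9 → average rank (8+9)/2 = 8.5.
Treatment values → pooled ranks: 84→12, 19→1, 56→7, 22→2.5, 77→10, 32→4, 22→2.5
Rank sum = 12 + 1 + 7 + 2.5 + 10 + 4 + 2.5 = 39

39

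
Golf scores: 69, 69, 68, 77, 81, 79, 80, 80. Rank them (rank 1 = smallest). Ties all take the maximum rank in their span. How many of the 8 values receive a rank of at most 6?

5

Sorted (ascending): 68, 69, 69, 77, 79, 80, 80, 81
The 2 values of 69 occupy positions 2–3 → each gets rank 3.
The 2 values of 80 occupy positions 6–7 → each gets rank 7.
Ranks ≤ 6: {1, 3, 3, 4, 5} → 5 values.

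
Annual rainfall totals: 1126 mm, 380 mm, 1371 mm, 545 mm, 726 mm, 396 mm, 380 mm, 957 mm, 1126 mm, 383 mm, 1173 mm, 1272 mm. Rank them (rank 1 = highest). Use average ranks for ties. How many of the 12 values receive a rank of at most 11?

10

Sorted (descending): 1371, 1272, 1173, 1126, 1126, 957, 726, 545, 396, 383, 380, 380
The 2 values of 1126 occupy positions 4–5 → average rank (4+5)/2 = 4.5.
The 2 values of 380 occupy positions 11–12 → average rank (11+12)/2 = 11.5.
Ranks ≤ 11: {1, 2, 3, 4.5, 4.5, 6, 7, 8, 9, 10} → 10 values.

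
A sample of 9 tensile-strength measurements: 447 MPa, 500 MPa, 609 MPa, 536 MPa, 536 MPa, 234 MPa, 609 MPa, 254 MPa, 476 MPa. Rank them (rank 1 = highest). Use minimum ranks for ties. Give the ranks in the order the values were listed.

7, 5, 1, 3, 3, 9, 1, 8, 6

Sorted (descending): 609, 609, 536, 536, 500, 476, 447, 254, 234
The 2 values of 609 occupy positions 1–2 → each gets rank 1.
The 2 values of 536 occupy positions 3–4 → each gets rank 3.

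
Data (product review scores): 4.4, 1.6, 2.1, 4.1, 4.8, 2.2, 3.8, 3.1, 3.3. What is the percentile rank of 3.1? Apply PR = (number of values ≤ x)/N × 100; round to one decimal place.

N = 9.
Strictly below 3.1: 3. Equal to 3.1: 1.
PR = 4/9 × 100 = 44.4

44.4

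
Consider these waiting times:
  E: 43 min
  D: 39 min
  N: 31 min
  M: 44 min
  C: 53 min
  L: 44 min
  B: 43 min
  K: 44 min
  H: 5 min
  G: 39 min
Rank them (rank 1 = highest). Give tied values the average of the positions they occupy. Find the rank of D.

7.5

Sorted (descending): 53, 44, 44, 44, 43, 43, 39, 39, 31, 5
The 3 values of 44 occupy positions 2–4 → average rank 3.
The 2 values of 43 occupy positions 5–6 → average rank (5+6)/2 = 5.5.
The 2 values of 39 occupy positions 7–8 → average rank (7+8)/2 = 7.5.
D has value 39 min → rank 7.5.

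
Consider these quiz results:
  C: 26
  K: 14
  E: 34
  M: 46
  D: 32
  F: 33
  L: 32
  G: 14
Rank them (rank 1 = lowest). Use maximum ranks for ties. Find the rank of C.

Sorted (ascending): 14, 14, 26, 32, 32, 33, 34, 46
The 2 values of 14 occupy positions 1–2 → each gets rank 2.
The 2 values of 32 occupy positions 4–5 → each gets rank 5.
C has value 26 → rank 3.

3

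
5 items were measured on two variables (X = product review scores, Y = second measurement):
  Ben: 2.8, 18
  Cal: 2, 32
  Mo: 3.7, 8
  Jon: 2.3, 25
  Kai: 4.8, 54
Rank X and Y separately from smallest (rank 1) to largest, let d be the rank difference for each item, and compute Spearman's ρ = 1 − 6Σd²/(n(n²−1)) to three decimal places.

0.000

Ranks of variable 1: 3, 1, 4, 2, 5
Ranks of variable 2: 2, 4, 1, 3, 5
d = r₁ − r₂: 1, -3, 3, -1, 0
d²: 1, 9, 9, 1, 0; Σd² = 20
ρ = 1 − 6·20/(5·24) = 1 − 120/120 = 0.000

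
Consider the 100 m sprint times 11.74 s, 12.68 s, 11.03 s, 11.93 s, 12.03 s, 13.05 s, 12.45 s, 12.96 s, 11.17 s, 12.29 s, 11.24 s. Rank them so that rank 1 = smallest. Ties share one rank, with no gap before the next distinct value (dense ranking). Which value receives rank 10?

Sorted (ascending): 11.03, 11.17, 11.24, 11.74, 11.93, 12.03, 12.29, 12.45, 12.68, 12.96, 13.05
No ties — each value takes its position as its rank.
Rank 10 → value 12.96.

12.96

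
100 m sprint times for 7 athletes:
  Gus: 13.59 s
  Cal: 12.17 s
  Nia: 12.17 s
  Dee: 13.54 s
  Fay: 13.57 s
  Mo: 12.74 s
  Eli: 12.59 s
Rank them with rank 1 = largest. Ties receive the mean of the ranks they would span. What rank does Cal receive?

6.5

Sorted (descending): 13.59, 13.57, 13.54, 12.74, 12.59, 12.17, 12.17
The 2 values of 12.17 occupy positions 6–7 → average rank (6+7)/2 = 6.5.
Cal has value 12.17 s → rank 6.5.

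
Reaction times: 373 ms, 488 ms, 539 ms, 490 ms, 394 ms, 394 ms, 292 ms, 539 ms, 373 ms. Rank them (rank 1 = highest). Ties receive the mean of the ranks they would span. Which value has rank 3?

490

Sorted (descending): 539, 539, 490, 488, 394, 394, 373, 373, 292
The 2 values of 539 occupy positions 1–2 → average rank (1+2)/2 = 1.5.
The 2 values of 394 occupy positions 5–6 → average rank (5+6)/2 = 5.5.
The 2 values of 373 occupy positions 7–8 → average rank (7+8)/2 = 7.5.
Rank 3 → value 490.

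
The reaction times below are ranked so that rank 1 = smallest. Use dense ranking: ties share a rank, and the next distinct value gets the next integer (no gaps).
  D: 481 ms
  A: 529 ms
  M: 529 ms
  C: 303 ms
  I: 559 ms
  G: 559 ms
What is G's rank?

4

Sorted (ascending): 303, 481, 529, 529, 559, 559
The 2 values of 529 share dense rank 3.
The 2 values of 559 share dense rank 4.
Remaining distinct values take the next consecutive integers.
G has value 559 ms → rank 4.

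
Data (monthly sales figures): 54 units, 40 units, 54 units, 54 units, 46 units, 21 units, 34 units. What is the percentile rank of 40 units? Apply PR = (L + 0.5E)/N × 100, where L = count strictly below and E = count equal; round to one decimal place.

35.7

N = 7.
Strictly below 40: 2. Equal to 40: 1.
PR = (2 + 0.5·1)/7 × 100 = 35.7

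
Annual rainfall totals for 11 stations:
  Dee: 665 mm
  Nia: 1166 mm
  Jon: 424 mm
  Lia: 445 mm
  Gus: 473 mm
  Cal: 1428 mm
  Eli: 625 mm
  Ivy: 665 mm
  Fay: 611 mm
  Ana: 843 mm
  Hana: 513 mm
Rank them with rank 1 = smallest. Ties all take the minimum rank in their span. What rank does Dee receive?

Sorted (ascending): 424, 445, 473, 513, 611, 625, 665, 665, 843, 1166, 1428
The 2 values of 665 occupy positions 7–8 → each gets rank 7.
Dee has value 665 mm → rank 7.

7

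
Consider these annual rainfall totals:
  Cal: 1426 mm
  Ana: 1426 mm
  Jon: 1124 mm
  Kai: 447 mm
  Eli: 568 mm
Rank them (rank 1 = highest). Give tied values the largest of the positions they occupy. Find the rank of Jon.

Sorted (descending): 1426, 1426, 1124, 568, 447
The 2 values of 1426 occupy positions 1–2 → each gets rank 2.
Jon has value 1124 mm → rank 3.

3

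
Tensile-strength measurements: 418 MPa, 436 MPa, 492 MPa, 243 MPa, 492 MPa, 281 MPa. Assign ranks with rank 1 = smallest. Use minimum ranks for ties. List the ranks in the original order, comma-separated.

Sorted (ascending): 243, 281, 418, 436, 492, 492
The 2 values of 492 occupy positions 5–6 → each gets rank 5.

3, 4, 5, 1, 5, 2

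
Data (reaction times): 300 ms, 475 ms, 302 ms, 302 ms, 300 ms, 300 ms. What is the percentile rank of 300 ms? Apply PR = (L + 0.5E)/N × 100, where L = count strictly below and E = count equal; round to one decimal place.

N = 6.
Strictly below 300: 0. Equal to 300: 3.
PR = (0 + 0.5·3)/6 × 100 = 25.0

25.0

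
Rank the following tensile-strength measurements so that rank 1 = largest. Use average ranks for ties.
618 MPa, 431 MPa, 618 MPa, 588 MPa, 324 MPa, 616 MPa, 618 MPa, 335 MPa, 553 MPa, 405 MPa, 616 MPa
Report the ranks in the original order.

Sorted (descending): 618, 618, 618, 616, 616, 588, 553, 431, 405, 335, 324
The 3 values of 618 occupy positions 1–3 → average rank 2.
The 2 values of 616 occupy positions 4–5 → average rank (4+5)/2 = 4.5.

2, 8, 2, 6, 11, 4.5, 2, 10, 7, 9, 4.5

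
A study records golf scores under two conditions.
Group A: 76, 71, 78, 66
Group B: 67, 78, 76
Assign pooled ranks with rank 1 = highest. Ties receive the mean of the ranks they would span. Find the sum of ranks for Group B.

Sorted (descending): 78, 78, 76, 76, 71, 67, 66
The 2 values of 78 occupy positions 1–2 → average rank (1+2)/2 = 1.5.
The 2 values of 76 occupy positions 3–4 → average rank (3+4)/2 = 3.5.
Group B values → pooled ranks: 67→6, 78→1.5, 76→3.5
Rank sum = 6 + 1.5 + 3.5 = 11

11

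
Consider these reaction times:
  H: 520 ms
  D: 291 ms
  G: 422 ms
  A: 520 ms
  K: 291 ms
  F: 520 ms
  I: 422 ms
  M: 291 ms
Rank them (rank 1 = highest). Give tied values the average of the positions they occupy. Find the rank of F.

Sorted (descending): 520, 520, 520, 422, 422, 291, 291, 291
The 3 values of 520 occupy positions 1–3 → average rank 2.
The 2 values of 422 occupy positions 4–5 → average rank (4+5)/2 = 4.5.
The 3 values of 291 occupy positions 6–8 → average rank 7.
F has value 520 ms → rank 2.

2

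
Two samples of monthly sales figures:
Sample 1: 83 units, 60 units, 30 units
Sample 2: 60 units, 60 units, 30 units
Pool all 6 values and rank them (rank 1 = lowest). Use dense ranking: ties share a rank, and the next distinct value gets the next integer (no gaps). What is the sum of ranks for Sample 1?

Sorted (ascending): 30, 30, 60, 60, 60, 83
The 2 values of 30 share dense rank 1.
The 3 values of 60 share dense rank 2.
Remaining distinct values take the next consecutive integers.
Sample 1 values → pooled ranks: 83→3, 60→2, 30→1
Rank sum = 3 + 2 + 1 = 6

6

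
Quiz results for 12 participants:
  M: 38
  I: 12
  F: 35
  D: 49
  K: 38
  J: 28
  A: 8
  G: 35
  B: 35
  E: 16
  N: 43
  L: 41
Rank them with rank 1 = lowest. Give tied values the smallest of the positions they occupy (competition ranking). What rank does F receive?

5

Sorted (ascending): 8, 12, 16, 28, 35, 35, 35, 38, 38, 41, 43, 49
The 3 values of 35 occupy positions 5–7 → each gets rank 5.
The 2 values of 38 occupy positions 8–9 → each gets rank 8.
F has value 35 → rank 5.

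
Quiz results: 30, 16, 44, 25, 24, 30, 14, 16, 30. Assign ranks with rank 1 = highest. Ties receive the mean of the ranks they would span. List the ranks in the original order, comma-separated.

3, 7.5, 1, 5, 6, 3, 9, 7.5, 3

Sorted (descending): 44, 30, 30, 30, 25, 24, 16, 16, 14
The 3 values of 30 occupy positions 2–4 → average rank 3.
The 2 values of 16 occupy positions 7–8 → average rank (7+8)/2 = 7.5.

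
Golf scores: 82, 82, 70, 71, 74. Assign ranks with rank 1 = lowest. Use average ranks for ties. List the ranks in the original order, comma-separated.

4.5, 4.5, 1, 2, 3

Sorted (ascending): 70, 71, 74, 82, 82
The 2 values of 82 occupy positions 4–5 → average rank (4+5)/2 = 4.5.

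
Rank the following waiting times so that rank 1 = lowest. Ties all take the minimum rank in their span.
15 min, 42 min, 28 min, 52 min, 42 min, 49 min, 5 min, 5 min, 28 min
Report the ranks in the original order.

Sorted (ascending): 5, 5, 15, 28, 28, 42, 42, 49, 52
The 2 values of 5 occupy positions 1–2 → each gets rank 1.
The 2 values of 28 occupy positions 4–5 → each gets rank 4.
The 2 values of 42 occupy positions 6–7 → each gets rank 6.

3, 6, 4, 9, 6, 8, 1, 1, 4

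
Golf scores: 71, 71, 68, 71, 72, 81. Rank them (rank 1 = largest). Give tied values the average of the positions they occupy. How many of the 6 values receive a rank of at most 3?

Sorted (descending): 81, 72, 71, 71, 71, 68
The 3 values of 71 occupy positions 3–5 → average rank 4.
Ranks ≤ 3: {1, 2} → 2 values.

2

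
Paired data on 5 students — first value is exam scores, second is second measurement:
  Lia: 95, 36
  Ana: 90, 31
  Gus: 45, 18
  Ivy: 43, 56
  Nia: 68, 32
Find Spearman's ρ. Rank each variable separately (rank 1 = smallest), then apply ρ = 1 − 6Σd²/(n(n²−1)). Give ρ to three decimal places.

Ranks of variable 1: 5, 4, 2, 1, 3
Ranks of variable 2: 4, 2, 1, 5, 3
d = r₁ − r₂: 1, 2, 1, -4, 0
d²: 1, 4, 1, 16, 0; Σd² = 22
ρ = 1 − 6·22/(5·24) = 1 − 132/120 = -0.100

-0.100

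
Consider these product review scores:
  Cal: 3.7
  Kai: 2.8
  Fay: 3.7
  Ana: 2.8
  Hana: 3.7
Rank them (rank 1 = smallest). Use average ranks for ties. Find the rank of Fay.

4

Sorted (ascending): 2.8, 2.8, 3.7, 3.7, 3.7
The 2 values of 2.8 occupy positions 1–2 → average rank (1+2)/2 = 1.5.
The 3 values of 3.7 occupy positions 3–5 → average rank 4.
Fay has value 3.7 → rank 4.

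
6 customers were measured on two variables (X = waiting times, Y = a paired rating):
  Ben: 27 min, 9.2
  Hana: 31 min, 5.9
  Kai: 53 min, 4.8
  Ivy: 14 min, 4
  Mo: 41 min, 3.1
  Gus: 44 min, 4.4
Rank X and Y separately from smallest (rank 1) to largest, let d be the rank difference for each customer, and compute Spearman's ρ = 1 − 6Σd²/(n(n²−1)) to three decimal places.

Ranks of variable 1: 2, 3, 6, 1, 4, 5
Ranks of variable 2: 6, 5, 4, 2, 1, 3
d = r₁ − r₂: -4, -2, 2, -1, 3, 2
d²: 16, 4, 4, 1, 9, 4; Σd² = 38
ρ = 1 − 6·38/(6·35) = 1 − 228/210 = -0.086

-0.086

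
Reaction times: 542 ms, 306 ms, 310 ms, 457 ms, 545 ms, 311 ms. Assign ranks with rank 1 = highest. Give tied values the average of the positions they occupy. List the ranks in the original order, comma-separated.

Sorted (descending): 545, 542, 457, 311, 310, 306
No ties — each value takes its position as its rank.

2, 6, 5, 3, 1, 4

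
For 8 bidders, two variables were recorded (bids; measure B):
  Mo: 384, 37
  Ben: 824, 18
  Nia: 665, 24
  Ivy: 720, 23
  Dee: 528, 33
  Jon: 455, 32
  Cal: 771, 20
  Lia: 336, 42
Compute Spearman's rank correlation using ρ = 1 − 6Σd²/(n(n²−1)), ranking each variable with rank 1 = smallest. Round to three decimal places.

Ranks of variable 1: 2, 8, 5, 6, 4, 3, 7, 1
Ranks of variable 2: 7, 1, 4, 3, 6, 5, 2, 8
d = r₁ − r₂: -5, 7, 1, 3, -2, -2, 5, -7
d²: 25, 49, 1, 9, 4, 4, 25, 49; Σd² = 166
ρ = 1 − 6·166/(8·63) = 1 − 996/504 = -0.976

-0.976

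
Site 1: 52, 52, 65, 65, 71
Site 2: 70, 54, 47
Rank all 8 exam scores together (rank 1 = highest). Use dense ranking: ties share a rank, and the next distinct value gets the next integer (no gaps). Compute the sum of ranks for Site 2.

Sorted (descending): 71, 70, 65, 65, 54, 52, 52, 47
The 2 values of 65 share dense rank 3.
The 2 values of 52 share dense rank 5.
Remaining distinct values take the next consecutive integers.
Site 2 values → pooled ranks: 70→2, 54→4, 47→6
Rank sum = 2 + 4 + 6 = 12

12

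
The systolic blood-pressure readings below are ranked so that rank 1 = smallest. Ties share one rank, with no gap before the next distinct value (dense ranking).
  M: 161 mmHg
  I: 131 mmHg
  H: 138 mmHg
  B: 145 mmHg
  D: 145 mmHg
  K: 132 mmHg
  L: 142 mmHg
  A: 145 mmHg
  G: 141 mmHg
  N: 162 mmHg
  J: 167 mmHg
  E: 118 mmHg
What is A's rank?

7

Sorted (ascending): 118, 131, 132, 138, 141, 142, 145, 145, 145, 161, 162, 167
The 3 values of 145 share dense rank 7.
Remaining distinct values take the next consecutive integers.
A has value 145 mmHg → rank 7.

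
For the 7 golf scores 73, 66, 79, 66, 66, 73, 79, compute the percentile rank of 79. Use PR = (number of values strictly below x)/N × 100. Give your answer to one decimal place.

N = 7.
Strictly below 79: 5. Equal to 79: 2.
PR = 5/7 × 100 = 71.4

71.4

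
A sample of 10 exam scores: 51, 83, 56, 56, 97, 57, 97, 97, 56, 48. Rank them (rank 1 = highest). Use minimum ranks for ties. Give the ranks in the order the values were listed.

Sorted (descending): 97, 97, 97, 83, 57, 56, 56, 56, 51, 48
The 3 values of 97 occupy positions 1–3 → each gets rank 1.
The 3 values of 56 occupy positions 6–8 → each gets rank 6.

9, 4, 6, 6, 1, 5, 1, 1, 6, 10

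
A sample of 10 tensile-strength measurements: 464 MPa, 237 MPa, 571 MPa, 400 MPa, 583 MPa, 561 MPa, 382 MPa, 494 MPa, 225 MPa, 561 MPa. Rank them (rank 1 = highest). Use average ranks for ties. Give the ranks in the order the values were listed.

Sorted (descending): 583, 571, 561, 561, 494, 464, 400, 382, 237, 225
The 2 values of 561 occupy positions 3–4 → average rank (3+4)/2 = 3.5.

6, 9, 2, 7, 1, 3.5, 8, 5, 10, 3.5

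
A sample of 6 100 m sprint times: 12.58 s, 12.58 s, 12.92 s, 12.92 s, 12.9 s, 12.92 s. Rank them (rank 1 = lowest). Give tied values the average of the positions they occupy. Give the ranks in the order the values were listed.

1.5, 1.5, 5, 5, 3, 5

Sorted (ascending): 12.58, 12.58, 12.9, 12.92, 12.92, 12.92
The 2 values of 12.58 occupy positions 1–2 → average rank (1+2)/2 = 1.5.
The 3 values of 12.92 occupy positions 4–6 → average rank 5.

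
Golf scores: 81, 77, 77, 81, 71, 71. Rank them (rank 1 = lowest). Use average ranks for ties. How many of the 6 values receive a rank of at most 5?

Sorted (ascending): 71, 71, 77, 77, 81, 81
The 2 values of 71 occupy positions 1–2 → average rank (1+2)/2 = 1.5.
The 2 values of 77 occupy positions 3–4 → average rank (3+4)/2 = 3.5.
The 2 values of 81 occupy positions 5–6 → average rank (5+6)/2 = 5.5.
Ranks ≤ 5: {1.5, 1.5, 3.5, 3.5} → 4 values.

4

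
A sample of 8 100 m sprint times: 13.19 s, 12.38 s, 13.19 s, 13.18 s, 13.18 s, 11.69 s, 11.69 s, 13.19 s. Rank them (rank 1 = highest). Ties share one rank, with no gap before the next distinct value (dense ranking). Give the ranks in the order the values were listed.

1, 3, 1, 2, 2, 4, 4, 1

Sorted (descending): 13.19, 13.19, 13.19, 13.18, 13.18, 12.38, 11.69, 11.69
The 3 values of 13.19 share dense rank 1.
The 2 values of 13.18 share dense rank 2.
The 2 values of 11.69 share dense rank 4.
Remaining distinct values take the next consecutive integers.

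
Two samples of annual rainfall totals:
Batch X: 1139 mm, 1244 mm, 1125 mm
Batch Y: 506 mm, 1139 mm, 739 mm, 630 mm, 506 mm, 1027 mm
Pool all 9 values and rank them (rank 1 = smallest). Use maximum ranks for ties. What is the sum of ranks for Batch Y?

Sorted (ascending): 506, 506, 630, 739, 1027, 1125, 1139, 1139, 1244
The 2 values of 506 occupy positions 1–2 → each gets rank 2.
The 2 values of 1139 occupy positions 7–8 → each gets rank 8.
Batch Y values → pooled ranks: 506→2, 1139→8, 739→4, 630→3, 506→2, 1027→5
Rank sum = 2 + 8 + 4 + 3 + 2 + 5 = 24

24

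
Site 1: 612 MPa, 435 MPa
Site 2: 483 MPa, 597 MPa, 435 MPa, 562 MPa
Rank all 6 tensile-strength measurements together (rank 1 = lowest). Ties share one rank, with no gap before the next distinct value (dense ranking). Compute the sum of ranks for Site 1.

6

Sorted (ascending): 435, 435, 483, 562, 597, 612
The 2 values of 435 share dense rank 1.
Remaining distinct values take the next consecutive integers.
Site 1 values → pooled ranks: 612→5, 435→1
Rank sum = 5 + 1 = 6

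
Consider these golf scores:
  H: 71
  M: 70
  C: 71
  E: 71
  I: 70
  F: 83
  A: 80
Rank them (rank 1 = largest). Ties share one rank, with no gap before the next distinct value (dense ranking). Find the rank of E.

3

Sorted (descending): 83, 80, 71, 71, 71, 70, 70
The 3 values of 71 share dense rank 3.
The 2 values of 70 share dense rank 4.
Remaining distinct values take the next consecutive integers.
E has value 71 → rank 3.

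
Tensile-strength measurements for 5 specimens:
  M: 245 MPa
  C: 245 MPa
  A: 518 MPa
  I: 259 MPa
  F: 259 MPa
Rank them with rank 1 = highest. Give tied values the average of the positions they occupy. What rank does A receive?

1

Sorted (descending): 518, 259, 259, 245, 245
The 2 values of 259 occupy positions 2–3 → average rank (2+3)/2 = 2.5.
The 2 values of 245 occupy positions 4–5 → average rank (4+5)/2 = 4.5.
A has value 518 MPa → rank 1.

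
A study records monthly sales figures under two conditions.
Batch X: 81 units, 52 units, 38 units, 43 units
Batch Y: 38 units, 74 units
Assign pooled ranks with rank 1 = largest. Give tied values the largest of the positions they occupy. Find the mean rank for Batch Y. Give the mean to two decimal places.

Sorted (descending): 81, 74, 52, 43, 38, 38
The 2 values of 38 occupy positions 5–6 → each gets rank 6.
Batch Y values → pooled ranks: 38→6, 74→2
Mean rank = (6 + 2) / 2 = 4.00

4.00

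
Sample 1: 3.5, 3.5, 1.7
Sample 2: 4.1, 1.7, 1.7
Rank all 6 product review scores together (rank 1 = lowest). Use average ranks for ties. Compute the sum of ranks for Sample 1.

11

Sorted (ascending): 1.7, 1.7, 1.7, 3.5, 3.5, 4.1
The 3 values of 1.7 occupy positions 1–3 → average rank 2.
The 2 values of 3.5 occupy positions 4–5 → average rank (4+5)/2 = 4.5.
Sample 1 values → pooled ranks: 3.5→4.5, 3.5→4.5, 1.7→2
Rank sum = 4.5 + 4.5 + 2 = 11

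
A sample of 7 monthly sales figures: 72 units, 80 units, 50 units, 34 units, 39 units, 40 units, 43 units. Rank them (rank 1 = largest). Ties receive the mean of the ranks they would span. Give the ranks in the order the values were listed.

Sorted (descending): 80, 72, 50, 43, 40, 39, 34
No ties — each value takes its position as its rank.

2, 1, 3, 7, 6, 5, 4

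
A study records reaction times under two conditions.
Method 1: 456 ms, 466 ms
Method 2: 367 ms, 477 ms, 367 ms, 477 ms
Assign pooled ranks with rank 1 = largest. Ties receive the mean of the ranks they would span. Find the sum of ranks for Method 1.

Sorted (descending): 477, 477, 466, 456, 367, 367
The 2 values of 477 occupy positions 1–2 → average rank (1+2)/2 = 1.5.
The 2 values of 367 occupy positions 5–6 → average rank (5+6)/2 = 5.5.
Method 1 values → pooled ranks: 456→4, 466→3
Rank sum = 4 + 3 = 7

7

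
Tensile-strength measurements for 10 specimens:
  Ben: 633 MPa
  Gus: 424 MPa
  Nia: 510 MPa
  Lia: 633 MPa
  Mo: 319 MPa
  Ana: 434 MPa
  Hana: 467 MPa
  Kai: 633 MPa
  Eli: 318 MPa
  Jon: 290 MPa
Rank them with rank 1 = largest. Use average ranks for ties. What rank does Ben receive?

2

Sorted (descending): 633, 633, 633, 510, 467, 434, 424, 319, 318, 290
The 3 values of 633 occupy positions 1–3 → average rank 2.
Ben has value 633 MPa → rank 2.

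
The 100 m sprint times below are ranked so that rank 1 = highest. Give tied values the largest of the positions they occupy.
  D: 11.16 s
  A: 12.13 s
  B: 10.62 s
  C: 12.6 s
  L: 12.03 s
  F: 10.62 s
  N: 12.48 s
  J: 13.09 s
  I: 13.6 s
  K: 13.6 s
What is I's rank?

Sorted (descending): 13.6, 13.6, 13.09, 12.6, 12.48, 12.13, 12.03, 11.16, 10.62, 10.62
The 2 values of 13.6 occupy positions 1–2 → each gets rank 2.
The 2 values of 10.62 occupy positions 9–10 → each gets rank 10.
I has value 13.6 s → rank 2.

2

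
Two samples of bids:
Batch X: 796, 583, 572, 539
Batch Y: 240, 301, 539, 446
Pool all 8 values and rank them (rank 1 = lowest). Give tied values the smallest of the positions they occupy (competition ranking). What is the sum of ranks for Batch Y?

10

Sorted (ascending): 240, 301, 446, 539, 539, 572, 583, 796
The 2 values of 539 occupy positions 4–5 → each gets rank 4.
Batch Y values → pooled ranks: 240→1, 301→2, 539→4, 446→3
Rank sum = 1 + 2 + 4 + 3 = 10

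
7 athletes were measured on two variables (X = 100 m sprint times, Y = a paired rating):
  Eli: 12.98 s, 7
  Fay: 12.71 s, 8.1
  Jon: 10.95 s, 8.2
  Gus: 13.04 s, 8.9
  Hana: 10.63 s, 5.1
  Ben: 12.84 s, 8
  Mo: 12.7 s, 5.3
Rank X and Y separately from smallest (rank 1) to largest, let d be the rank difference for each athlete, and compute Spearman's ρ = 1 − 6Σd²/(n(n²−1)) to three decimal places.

0.500

Ranks of variable 1: 6, 4, 2, 7, 1, 5, 3
Ranks of variable 2: 3, 5, 6, 7, 1, 4, 2
d = r₁ − r₂: 3, -1, -4, 0, 0, 1, 1
d²: 9, 1, 16, 0, 0, 1, 1; Σd² = 28
ρ = 1 − 6·28/(7·48) = 1 − 168/336 = 0.500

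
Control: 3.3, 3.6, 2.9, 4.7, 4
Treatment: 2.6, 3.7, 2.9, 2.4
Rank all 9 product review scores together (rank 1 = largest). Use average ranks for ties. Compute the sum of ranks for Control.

Sorted (descending): 4.7, 4, 3.7, 3.6, 3.3, 2.9, 2.9, 2.6, 2.4
The 2 values of 2.9 occupy positions 6–7 → average rank (6+7)/2 = 6.5.
Control values → pooled ranks: 3.3→5, 3.6→4, 2.9→6.5, 4.7→1, 4→2
Rank sum = 5 + 4 + 6.5 + 1 + 2 = 18.5

18.5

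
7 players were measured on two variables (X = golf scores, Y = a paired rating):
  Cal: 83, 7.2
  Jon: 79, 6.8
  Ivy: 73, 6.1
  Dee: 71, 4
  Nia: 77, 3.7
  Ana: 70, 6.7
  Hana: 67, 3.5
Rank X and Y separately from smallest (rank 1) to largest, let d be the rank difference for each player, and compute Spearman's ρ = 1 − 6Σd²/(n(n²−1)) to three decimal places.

0.679

Ranks of variable 1: 7, 6, 4, 3, 5, 2, 1
Ranks of variable 2: 7, 6, 4, 3, 2, 5, 1
d = r₁ − r₂: 0, 0, 0, 0, 3, -3, 0
d²: 0, 0, 0, 0, 9, 9, 0; Σd² = 18
ρ = 1 − 6·18/(7·48) = 1 − 108/336 = 0.679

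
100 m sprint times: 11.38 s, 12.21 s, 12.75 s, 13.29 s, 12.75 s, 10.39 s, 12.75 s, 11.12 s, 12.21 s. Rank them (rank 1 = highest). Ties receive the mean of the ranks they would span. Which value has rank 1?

Sorted (descending): 13.29, 12.75, 12.75, 12.75, 12.21, 12.21, 11.38, 11.12, 10.39
The 3 values of 12.75 occupy positions 2–4 → average rank 3.
The 2 values of 12.21 occupy positions 5–6 → average rank (5+6)/2 = 5.5.
Rank 1 → value 13.29.

13.29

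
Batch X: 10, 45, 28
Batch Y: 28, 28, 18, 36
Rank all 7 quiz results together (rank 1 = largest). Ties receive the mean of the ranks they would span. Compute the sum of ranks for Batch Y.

16

Sorted (descending): 45, 36, 28, 28, 28, 18, 10
The 3 values of 28 occupy positions 3–5 → average rank 4.
Batch Y values → pooled ranks: 28→4, 28→4, 18→6, 36→2
Rank sum = 4 + 4 + 6 + 2 = 16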